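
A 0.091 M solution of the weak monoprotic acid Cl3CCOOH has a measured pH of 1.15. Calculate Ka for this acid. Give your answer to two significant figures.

Ka = 2.5 × 10^-1

[H+] = 10^(-1.15) = 7.08 × 10^-2 M
At equilibrium [HA] = 0.091 − 7.08 × 10^-2 = 2.02 × 10^-2 M
Ka = [H+][A-]/[HA] = (7.08 × 10^-2)² / 2.02 × 10^-2 = 2.5 × 10^-1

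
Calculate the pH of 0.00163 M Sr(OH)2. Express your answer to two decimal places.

Sr(OH)2 is a strong base (each formula unit releases 2 OH-); [OH-] = 0.00326 M.
pOH = -log(0.00326) = 2.49
pH = 14.00 - 2.49 = 11.51

pH = 11.51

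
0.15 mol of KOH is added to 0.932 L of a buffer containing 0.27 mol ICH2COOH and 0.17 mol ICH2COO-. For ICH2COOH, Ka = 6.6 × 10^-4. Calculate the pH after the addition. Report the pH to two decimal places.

pH = 3.61

OH- converts ICH2COOH to ICH2COO-: ICH2COOH → 0.12 mol, ICH2COO- → 0.32 mol.
pKa = −log(6.6 × 10^-4) = 3.180
pH = pKa + log([A⁻]/[HA]) = 3.180 + log(0.32/0.12) = 3.180 +0.426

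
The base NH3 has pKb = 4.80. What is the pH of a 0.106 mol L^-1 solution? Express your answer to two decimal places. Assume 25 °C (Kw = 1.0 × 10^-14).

pH = 11.11

NH3 + H2O ⇌ NH4+ + OH-
Kb = 10^(−4.80) = 1.58 × 10^-5
Let x = [OH-] at equilibrium. Kb = x²/(0.106 − x).
Since Kb ≪ C₀, x ≈ √(Kb·C₀) = 1.29 × 10^-3 M.
Check: 1.2% ionized — well under 5%, approximation valid.
pOH = 2.89, so pH = 14.00 − pOH = 11.11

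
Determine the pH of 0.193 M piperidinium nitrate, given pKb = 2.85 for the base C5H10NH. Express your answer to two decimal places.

C5H10NH2+ is the conjugate acid of the weak base C5H10NH.
Kb = 10^(−2.85) = 1.41 × 10^-3
Ka = Kw/Kb = 1.0×10^-14 / 1.41 × 10^-3 = 7.09 × 10^-12
Ka = x²/(0.193 − x) = 7.09 × 10^-12
Neglecting x in the denominator: x = √(7.09 × 10^-12 × 0.193) = 1.17 × 10^-6 M
(x/C₀ = 0.00061% < 5%, so the approximation holds.)
pH = −log[H+] = −log(1.17 × 10^-6) = 5.93

pH = 5.93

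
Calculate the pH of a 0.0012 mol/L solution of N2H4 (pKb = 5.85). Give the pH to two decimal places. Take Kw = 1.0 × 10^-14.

N2H4 + H2O ⇌ N2H5+ + OH-
Kb = 10^(−5.85) = 1.41 × 10^-6
Let x = [OH-] at equilibrium. Kb = x²/(0.0012 − x).
Since Kb ≪ C₀, x ≈ √(Kb·C₀) = 4.11 × 10^-5 M.
Check: 3.4% ionized — well under 5%, approximation valid.
pOH = 4.39, so pH = 14.00 − pOH = 9.61

pH = 9.61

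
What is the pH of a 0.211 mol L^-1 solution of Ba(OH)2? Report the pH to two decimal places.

pH = 13.63

Ba(OH)2 is a strong base (each formula unit releases 2 OH-); [OH-] = 0.422 M.
pOH = -log(0.422) = 0.37
pH = 14.00 - 0.37 = 13.63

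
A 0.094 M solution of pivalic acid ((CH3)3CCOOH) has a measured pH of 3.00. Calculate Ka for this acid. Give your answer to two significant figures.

Ka = 1.1 × 10^-5

[H+] = 10^(-3.00) = 1.00 × 10^-3 M
At equilibrium [HA] = 0.094 − 1.00 × 10^-3 = 9.30 × 10^-2 M
Ka = [H+][A-]/[HA] = (1.00 × 10^-3)² / 9.30 × 10^-2 = 1.1 × 10^-5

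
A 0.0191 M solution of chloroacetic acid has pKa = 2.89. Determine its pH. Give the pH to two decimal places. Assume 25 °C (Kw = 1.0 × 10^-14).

pH = 2.36

ClCH2COOH ⇌ ClCH2COO- + H+
Ka = 10^(−2.89) = 1.29 × 10^-3
Ka = [H+]²/(0.0191 − [H+]) = 1.29 × 10^-3
Here C₀/Ka ≈ 14.8, so the small-[H+] approximation fails. Use the quadratic:
[H+] = (−Ka + √(Ka² + 4·Ka·C₀))/2 = 4.36 × 10^-3 M
pH = −log[H+] = −log(4.36 × 10^-3) = 2.36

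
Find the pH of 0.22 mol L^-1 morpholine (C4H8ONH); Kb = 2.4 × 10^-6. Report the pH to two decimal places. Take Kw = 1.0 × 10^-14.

pH = 10.86

C4H8ONH + H2O ⇌ C4H8ONH2+ + OH-
Let x = [OH-] at equilibrium. Kb = x²/(0.22 − x).
Neglecting x in the denominator: x = √(2.4 × 10^-6 × 0.22) = 7.27 × 10^-4 M
Check: 0.33% ionized — well under 5%, approximation valid.
pOH = −log(7.27 × 10^-4) = 3.14; pH = 14.00 − 3.14 = 10.86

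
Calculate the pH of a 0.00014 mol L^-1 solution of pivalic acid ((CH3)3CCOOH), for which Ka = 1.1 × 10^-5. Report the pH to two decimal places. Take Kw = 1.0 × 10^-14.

pH = 4.47

(CH3)3CCOOH ⇌ (CH3)3CCOO- + H+
Let x = [H+] at equilibrium. Ka = x²/(0.00014 − x).
The 5% rule fails; solving x² + Ka·x − Ka·C₀ = 0 exactly:
x = [−1.1e-05 + √(1.1e-05² + 6.16e-09)]/2 = 3.41 × 10^-5 M
pH = −log(3.41 × 10^-5) = 4.47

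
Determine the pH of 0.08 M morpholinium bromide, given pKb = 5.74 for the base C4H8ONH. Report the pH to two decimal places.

C4H8ONH2+ is the conjugate acid of the weak base C4H8ONH.
Kb = 10^(−5.74) = 1.82 × 10^-6
Ka = Kw/Kb = 1.0×10^-14 / 1.82 × 10^-6 = 5.49 × 10^-9
Ka = [H+]²/(0.08 − [H+]) = 5.49 × 10^-9
Neglecting [H+] in the denominator: [H+] = √(5.49 × 10^-9 × 0.08) = 2.10 × 10^-5 M
Check: 0.026% ionized — well under 5%, approximation valid.
pH = −log[H+] = −log(2.10 × 10^-5) = 4.68

pH = 4.68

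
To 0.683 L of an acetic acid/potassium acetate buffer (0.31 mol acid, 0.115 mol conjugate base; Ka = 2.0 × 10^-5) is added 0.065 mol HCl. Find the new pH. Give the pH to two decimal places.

After neutralization: n(CH3COOH) = 0.375 mol, n(CH3COO-) = 0.05 mol.
pKa = −log(2.0 × 10^-5) = 4.699
pH = pKa + log([A⁻]/[HA]) = 4.699 + log(0.05/0.375) = 4.699 -0.875

pH = 3.82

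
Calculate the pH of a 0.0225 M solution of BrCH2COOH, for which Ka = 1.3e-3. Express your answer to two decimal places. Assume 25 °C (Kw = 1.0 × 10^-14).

BrCH2COOH ⇌ BrCH2COO- + H+
From the ICE table, Ka = [H+]²/(0.0225 − [H+]) = 1.3 × 10^-3.
[H+] is not negligible relative to C₀; solve [H+]² + 0.0013·[H+] − 2.92e-05 = 0.
[H+] = (−Ka + √(Ka² + 4·Ka·C₀))/2 = 4.80 × 10^-3 M
pH = −log(4.80 × 10^-3) = 2.32

pH = 2.32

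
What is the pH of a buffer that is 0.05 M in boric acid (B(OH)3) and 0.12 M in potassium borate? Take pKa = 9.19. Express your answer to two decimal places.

pH = pKa + log([A⁻]/[HA]) = 9.19 + log(0.12/0.05)
pH = 9.19 + (+0.380) = 9.57

pH = 9.57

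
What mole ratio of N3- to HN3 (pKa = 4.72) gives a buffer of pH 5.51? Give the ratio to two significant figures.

ratio = 6.2

pH = pKa + log(r) ⇒ log(r) = 5.51 − 4.72 = +0.79
r = [N3-]/[HN3] = 10^(+0.79) = 6.17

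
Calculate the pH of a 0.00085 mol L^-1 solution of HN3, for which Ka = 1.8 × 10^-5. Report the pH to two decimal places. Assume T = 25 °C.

HN3 ⇌ N3- + H+
Let x = [H+] at equilibrium. Ka = x²/(0.00085 − x).
Here C₀/Ka ≈ 47.2, so the small-x approximation fails. Use the quadratic:
x = (−Ka + √(Ka² + 4·Ka·C₀))/2 = 1.15 × 10^-4 M
pH = −log[H+] = −log(1.15 × 10^-4) = 3.94

pH = 3.94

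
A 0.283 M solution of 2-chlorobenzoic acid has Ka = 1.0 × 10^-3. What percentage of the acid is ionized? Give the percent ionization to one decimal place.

ClC6H4COOH ⇌ ClC6H4COO- + H+; let x = [H+] at equilibrium.
Ka = x²/(C₀ − x); solving the quadratic gives x = 1.63 × 10^-2 M.
% ionization = x/C₀ × 100% = 1.63 × 10^-2/0.283 × 100% = 5.8%

5.8%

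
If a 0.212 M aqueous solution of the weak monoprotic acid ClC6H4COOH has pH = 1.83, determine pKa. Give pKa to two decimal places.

pKa = 2.95

[H+] = 10^(-1.83) = 1.48 × 10^-2 M
At equilibrium [HA] = 0.212 − 1.48 × 10^-2 = 1.97 × 10^-1 M
Ka = [H+][A-]/[HA] = (1.48 × 10^-2)² / 1.97 × 10^-1 = 1.11 × 10^-3
pKa = -log(1.11 × 10^-3) = 2.95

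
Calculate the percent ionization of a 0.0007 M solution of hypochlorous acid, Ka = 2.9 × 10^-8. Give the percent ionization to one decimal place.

HOCl ⇌ OCl- + H+; let x = [H+] at equilibrium.
x ≈ √(Ka·C₀) = √(2.9 × 10^-8 × 0.0007) = 4.51 × 10^-6 M
% ionization = x/C₀ × 100% = 4.51 × 10^-6/0.0007 × 100% = 0.6%

0.6%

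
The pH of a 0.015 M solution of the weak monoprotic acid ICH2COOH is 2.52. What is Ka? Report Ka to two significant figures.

Ka = 7.6 × 10^-4

[H+] = 10^(-2.52) = 3.02 × 10^-3 M
At equilibrium [HA] = 0.015 − 3.02 × 10^-3 = 1.20 × 10^-2 M
Ka = [H+][A-]/[HA] = (3.02 × 10^-3)² / 1.20 × 10^-2 = 7.6 × 10^-4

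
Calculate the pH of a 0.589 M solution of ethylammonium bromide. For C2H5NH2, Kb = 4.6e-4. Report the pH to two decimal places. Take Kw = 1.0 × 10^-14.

pH = 5.45

C2H5NH3+ is the conjugate acid of the weak base C2H5NH2.
Ka = Kw/Kb = 1.0×10^-14 / 4.6 × 10^-4 = 2.17 × 10^-11
From the ICE table, Ka = [H+]²/(0.589 − [H+]) = 2.17 × 10^-11.
Assume [H+] ≪ 0.589: [H+] ≈ √(2.17 × 10^-11 × 0.589) = 3.58 × 10^-6 M
pH = −log(3.58 × 10^-6) = 5.45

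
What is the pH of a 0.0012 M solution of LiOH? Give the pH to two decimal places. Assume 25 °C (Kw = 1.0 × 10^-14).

pH = 11.08

LiOH is a strong base; [OH-] = 0.0012 M.
pOH = -log(0.0012) = 2.92
pH = 14.00 - 2.92 = 11.08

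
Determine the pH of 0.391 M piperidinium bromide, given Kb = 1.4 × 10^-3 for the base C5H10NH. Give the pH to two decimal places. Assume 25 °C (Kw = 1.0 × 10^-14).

pH = 5.78

C5H10NH2+ is the conjugate acid of the weak base C5H10NH.
Ka = Kw/Kb = 1.0×10^-14 / 1.4 × 10^-3 = 7.14 × 10^-12
From the ICE table, Ka = [H+]²/(0.391 − [H+]) = 7.14 × 10^-12.
Assume [H+] ≪ 0.391: [H+] ≈ √(7.14 × 10^-12 × 0.391) = 1.67 × 10^-6 M
Check: 0.00043% ionized — well under 5%, approximation valid.
pH = −log(1.67 × 10^-6) = 5.78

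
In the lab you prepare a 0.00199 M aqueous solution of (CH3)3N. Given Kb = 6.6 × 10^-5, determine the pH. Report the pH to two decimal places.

(CH3)3N + H2O ⇌ (CH3)3NH+ + OH-
Kb = [OH-]²/(0.00199 − [OH-]) = 6.6 × 10^-5
The 5% rule fails; solving [OH-]² + Kb·[OH-] − Kb·C₀ = 0 exactly:
[OH-] = [−6.6e-05 + √(6.6e-05² + 5.25e-07)]/2 = 3.31 × 10^-4 M
pOH = 3.48, so pH = 14.00 − pOH = 10.52

pH = 10.52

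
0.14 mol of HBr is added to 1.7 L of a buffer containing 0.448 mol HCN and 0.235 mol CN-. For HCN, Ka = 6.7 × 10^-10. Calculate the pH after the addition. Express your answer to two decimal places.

pH = 8.38

Added H+ converts CN- to HCN: HCN → 0.588 mol, CN- → 0.095 mol.
pKa = −log(6.7 × 10^-10) = 9.174
Henderson–Hasselbalch with mole ratio 0.095/0.588: pH = 9.174 + (-0.792)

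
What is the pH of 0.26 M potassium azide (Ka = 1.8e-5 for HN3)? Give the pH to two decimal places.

N3- is the conjugate base of the weak acid HN3.
Kb = Kw/Ka = 1.0×10^-14 / 1.8 × 10^-5 = 5.56 × 10^-10
Kb = x²/(0.26 − x) = 5.56 × 10^-10
Neglecting x in the denominator: x = √(5.56 × 10^-10 × 0.26) = 1.20 × 10^-5 M
pOH = 4.92, so pH = 14.00 − pOH = 9.08

pH = 9.08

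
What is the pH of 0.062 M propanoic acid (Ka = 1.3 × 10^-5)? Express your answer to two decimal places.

pH = 3.05

CH3CH2COOH ⇌ CH3CH2COO- + H+
From the ICE table, Ka = [H+]²/(0.062 − [H+]) = 1.3 × 10^-5.
Assume [H+] ≪ 0.062: [H+] ≈ √(1.3 × 10^-5 × 0.062) = 8.98 × 10^-4 M
pH = −log(8.98 × 10^-4) = 3.05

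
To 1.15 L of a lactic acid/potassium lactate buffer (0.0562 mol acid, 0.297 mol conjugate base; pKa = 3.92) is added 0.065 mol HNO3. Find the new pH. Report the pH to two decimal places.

pH = 4.20

After neutralization: n(CH3CH(OH)COOH) = 0.121 mol, n(CH3CH(OH)COO-) = 0.232 mol.
pH = pKa + log(n_CH3CH(OH)COO-/n_CH3CH(OH)COOH) = 3.92 + log(0.232/0.121) = 3.92 + (+0.283)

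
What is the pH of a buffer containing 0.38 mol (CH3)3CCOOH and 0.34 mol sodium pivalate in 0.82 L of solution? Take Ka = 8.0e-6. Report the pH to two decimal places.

pH = 5.05

pKa = −log(8.0 × 10^-6) = 5.097
Using pH = pKa + log([base]/[acid]) with [base]/[acid] = 0.34/0.38:
pH = 5.097 + (-0.048) = 5.05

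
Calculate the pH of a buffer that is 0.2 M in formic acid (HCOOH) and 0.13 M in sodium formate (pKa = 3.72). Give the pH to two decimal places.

Henderson–Hasselbalch: pH = pKa + log([HCOO-]/[HCOOH]) = 3.72 + log(0.13/0.2)
pH = 3.72 + (-0.187) = 3.53

pH = 3.53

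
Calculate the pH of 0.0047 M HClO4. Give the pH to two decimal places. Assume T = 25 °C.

HClO4 is a strong acid and dissociates completely, so [H+] = 0.0047 M.
pH = -log(0.0047) = 2.33

pH = 2.33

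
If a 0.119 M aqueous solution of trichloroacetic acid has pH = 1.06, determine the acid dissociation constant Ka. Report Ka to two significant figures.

Ka = 2.4 × 10^-1

[H+] = 10^(-1.06) = 8.71 × 10^-2 M
At equilibrium [HA] = 0.119 − 8.71 × 10^-2 = 3.19 × 10^-2 M
Ka = [H+][A-]/[HA] = (8.71 × 10^-2)² / 3.19 × 10^-2 = 2.4 × 10^-1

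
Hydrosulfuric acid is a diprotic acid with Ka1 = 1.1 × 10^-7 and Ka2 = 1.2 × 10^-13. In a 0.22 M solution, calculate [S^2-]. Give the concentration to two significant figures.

1.2 × 10^-13 M

First ionization gives [H+] ≈ [HS-] = 1.56 × 10^-4 M.
Second step: Ka2 = [H+][S^2-]/[HS-] ≈ [S^2-] (since [H+] ≈ [HS-]).
So [S^2-] ≈ Ka2.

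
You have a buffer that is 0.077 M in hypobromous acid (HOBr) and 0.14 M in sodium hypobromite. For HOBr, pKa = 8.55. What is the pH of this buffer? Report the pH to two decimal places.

pH = 8.81

Using pH = pKa + log([base]/[acid]) with [base]/[acid] = 0.14/0.077:
pH = 8.55 + (+0.260) = 8.81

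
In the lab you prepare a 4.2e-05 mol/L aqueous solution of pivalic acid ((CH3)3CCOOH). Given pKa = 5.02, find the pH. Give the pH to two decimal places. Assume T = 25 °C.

pH = 4.80

(CH3)3CCOOH ⇌ (CH3)3CCOO- + H+
Ka = 10^(−5.02) = 9.55 × 10^-6
Ka = [H+]²/(4.2e-05 − [H+]) = 9.55 × 10^-6
[H+] is not negligible relative to C₀; solve [H+]² + 9.55e-06·[H+] − 4.01e-10 = 0.
[H+] = (−Ka + √(Ka² + 4·Ka·C₀))/2 = 1.58 × 10^-5 M
pH = −log(1.58 × 10^-5) = 4.80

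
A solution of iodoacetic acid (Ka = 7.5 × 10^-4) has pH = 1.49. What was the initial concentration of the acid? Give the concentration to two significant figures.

C₀ = 1.4 M

[H+] = 10^(-1.49) = 3.24 × 10^-2 M = x
Ka = x²/(C₀ − x) ⇒ C₀ = x + x²/Ka
C₀ = 3.24 × 10^-2 + (3.24 × 10^-2)²/(7.5 × 10^-4) = 1.43 M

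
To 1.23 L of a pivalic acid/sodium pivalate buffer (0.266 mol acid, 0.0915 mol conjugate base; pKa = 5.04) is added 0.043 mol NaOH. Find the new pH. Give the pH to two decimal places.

pH = 4.82

After neutralization: n((CH3)3CCOOH) = 0.223 mol, n((CH3)3CCOO-) = 0.135 mol.
Henderson–Hasselbalch with mole ratio 0.135/0.223: pH = 5.04 + (-0.218)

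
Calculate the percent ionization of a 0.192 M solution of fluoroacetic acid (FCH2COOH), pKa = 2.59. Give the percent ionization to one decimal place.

FCH2COOH ⇌ FCH2COO- + H+; let x = [H+] at equilibrium.
Ka = 10^(−2.59) = 2.57 × 10^-3
Ka = x²/(C₀ − x); solving the quadratic gives x = 2.10 × 10^-2 M.
Fraction ionized = 2.10 × 10^-2 / 0.192 = 0.1094 → 10.9%

10.9%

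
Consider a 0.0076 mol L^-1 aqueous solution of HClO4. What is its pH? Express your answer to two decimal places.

HClO4 is a strong acid and dissociates completely, so [H+] = 0.0076 M.
pH = -log(0.0076) = 2.12

pH = 2.12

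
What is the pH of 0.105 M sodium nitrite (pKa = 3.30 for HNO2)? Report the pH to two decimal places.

NO2- is the conjugate base of the weak acid HNO2.
Ka = 10^(−3.30) = 5.01 × 10^-4
Kb = Kw/Ka = 1.0×10^-14 / 5.01 × 10^-4 = 2.00 × 10^-11
From the ICE table, Kb = [OH-]²/(0.105 − [OH-]) = 2.00 × 10^-11.
Neglecting [OH-] in the denominator: [OH-] = √(2.00 × 10^-11 × 0.105) = 1.45 × 10^-6 M
Check: 0.0014% ionized — well under 5%, approximation valid.
pOH = −log(1.45 × 10^-6) = 5.84; pH = 14.00 − 5.84 = 8.16

pH = 8.16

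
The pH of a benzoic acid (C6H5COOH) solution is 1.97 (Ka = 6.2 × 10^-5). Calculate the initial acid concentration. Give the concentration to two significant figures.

[H+] = 10^(-1.97) = 1.07 × 10^-2 M = x
Ka = x²/(C₀ − x) ⇒ C₀ = x + x²/Ka
C₀ = 1.07 × 10^-2 + (1.07 × 10^-2)²/(6.2 × 10^-5) = 1.86 M

C₀ = 1.9 M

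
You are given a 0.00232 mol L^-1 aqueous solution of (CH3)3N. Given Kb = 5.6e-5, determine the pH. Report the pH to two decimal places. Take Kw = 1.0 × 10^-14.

(CH3)3N + H2O ⇌ (CH3)3NH+ + OH-
Let x = [OH-] at equilibrium. Kb = x²/(0.00232 − x).
Here C₀/Kb ≈ 41.4, so the small-x approximation fails. Use the quadratic:
x = [−5.6e-05 + √(5.6e-05² + 5.2e-07)]/2 = 3.34 × 10^-4 M
pOH = 3.48, so pH = 14.00 − pOH = 10.52

pH = 10.52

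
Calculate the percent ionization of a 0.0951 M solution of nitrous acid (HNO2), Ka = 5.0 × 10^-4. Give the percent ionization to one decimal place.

7.0%

HNO2 ⇌ NO2- + H+; let x = [H+] at equilibrium.
Ka = x²/(C₀ − x); solving the quadratic gives x = 6.65 × 10^-3 M.
Fraction ionized = 6.65 × 10^-3 / 0.0951 = 0.0699 → 7.0%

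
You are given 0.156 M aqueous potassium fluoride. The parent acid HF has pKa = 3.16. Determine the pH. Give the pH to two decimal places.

F- is the conjugate base of the weak acid HF.
Ka = 10^(−3.16) = 6.92 × 10^-4
Kb = Kw/Ka = 1.0×10^-14 / 6.92 × 10^-4 = 1.45 × 10^-11
Let x = [OH-] at equilibrium. Kb = x²/(0.156 − x).
Neglecting x in the denominator: x = √(1.45 × 10^-11 × 0.156) = 1.50 × 10^-6 M
pOH = −log(1.50 × 10^-6) = 5.82; pH = 14.00 − 5.82 = 8.18

pH = 8.18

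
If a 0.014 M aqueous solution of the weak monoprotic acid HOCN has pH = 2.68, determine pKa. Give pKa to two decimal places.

[H+] = 10^(-2.68) = 2.09 × 10^-3 M
At equilibrium [HA] = 0.014 − 2.09 × 10^-3 = 1.19 × 10^-2 M
Ka = [H+][A-]/[HA] = (2.09 × 10^-3)² / 1.19 × 10^-2 = 3.67 × 10^-4
pKa = -log(3.67 × 10^-4) = 3.44

pKa = 3.44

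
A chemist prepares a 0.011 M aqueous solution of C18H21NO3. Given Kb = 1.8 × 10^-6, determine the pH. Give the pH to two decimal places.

C18H21NO3 + H2O ⇌ C18H22NO3+ + OH-
Kb = x²/(0.011 − x) = 1.8 × 10^-6
Since Kb ≪ C₀, x ≈ √(Kb·C₀) = 1.41 × 10^-4 M.
Check: 1.3% ionized — well under 5%, approximation valid.
pOH = 3.85, so pH = 14.00 − pOH = 10.15

pH = 10.15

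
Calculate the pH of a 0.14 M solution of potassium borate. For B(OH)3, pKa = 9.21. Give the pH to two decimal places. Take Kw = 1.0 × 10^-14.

pH = 11.18

B(OH)4- is the conjugate base of the weak acid B(OH)3.
Ka = 10^(−9.21) = 6.17 × 10^-10
Kb = Kw/Ka = 1.0×10^-14 / 6.17 × 10^-10 = 1.62 × 10^-5
From the ICE table, Kb = [OH-]²/(0.14 − [OH-]) = 1.62 × 10^-5.
Since Kb ≪ C₀, [OH-] ≈ √(Kb·C₀) = 1.51 × 10^-3 M.
Check: 1.1% ionized — well under 5%, approximation valid.
pOH = 2.82, so pH = 14.00 − pOH = 11.18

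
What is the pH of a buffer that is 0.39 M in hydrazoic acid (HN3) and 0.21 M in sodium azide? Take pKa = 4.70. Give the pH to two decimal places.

pH = 4.43

pH = pKa + log([A⁻]/[HA]) = 4.70 + log(0.21/0.39)
pH = 4.70 + (-0.269) = 4.43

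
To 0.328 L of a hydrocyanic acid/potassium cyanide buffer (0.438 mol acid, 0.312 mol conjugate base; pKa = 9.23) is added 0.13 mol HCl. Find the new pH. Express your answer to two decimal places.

Added H+ converts CN- to HCN: HCN → 0.568 mol, CN- → 0.182 mol.
Henderson–Hasselbalch with mole ratio 0.182/0.568: pH = 9.23 + (-0.494)

pH = 8.74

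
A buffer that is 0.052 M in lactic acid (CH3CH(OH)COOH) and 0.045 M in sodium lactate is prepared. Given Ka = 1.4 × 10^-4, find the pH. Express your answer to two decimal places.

pKa = −log(1.4 × 10^-4) = 3.854
Using pH = pKa + log([base]/[acid]) with [base]/[acid] = 0.045/0.052:
pH = 3.854 + (-0.063) = 3.79

pH = 3.79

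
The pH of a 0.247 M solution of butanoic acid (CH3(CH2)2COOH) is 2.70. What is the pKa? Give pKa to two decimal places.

[H+] = 10^(-2.70) = 2.00 × 10^-3 M
At equilibrium [HA] = 0.247 − 2.00 × 10^-3 = 2.45 × 10^-1 M
Ka = [H+][A-]/[HA] = (2.00 × 10^-3)² / 2.45 × 10^-1 = 1.63 × 10^-5
pKa = -log(1.63 × 10^-5) = 4.79

pKa = 4.79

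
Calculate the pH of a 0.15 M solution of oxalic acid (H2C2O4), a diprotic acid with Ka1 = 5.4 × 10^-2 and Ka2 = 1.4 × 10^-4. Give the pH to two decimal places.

Ka1 ≫ Ka2, so treat the first dissociation as the only significant source of H+.
Ka1 = x²/(0.15 − x) = 5.4 × 10^-2
Solving the quadratic: x = (−Ka1 + √(Ka1² + 4·Ka1·C₀))/2 = 6.70 × 10^-2 M
pH = −log(6.70 × 10^-2) = 1.17

pH = 1.17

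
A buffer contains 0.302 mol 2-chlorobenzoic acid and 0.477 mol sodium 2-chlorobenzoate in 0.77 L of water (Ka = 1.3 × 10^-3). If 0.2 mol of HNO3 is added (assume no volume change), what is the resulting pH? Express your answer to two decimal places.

pH = 2.63

Added H+ converts ClC6H4COO- to ClC6H4COOH: ClC6H4COOH → 0.502 mol, ClC6H4COO- → 0.277 mol.
pKa = −log(1.3 × 10^-3) = 2.886
pH = pKa + log([A⁻]/[HA]) = 2.886 + log(0.277/0.502) = 2.886 -0.258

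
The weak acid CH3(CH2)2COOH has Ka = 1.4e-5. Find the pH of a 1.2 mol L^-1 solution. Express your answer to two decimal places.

pH = 2.39

CH3(CH2)2COOH ⇌ CH3(CH2)2COO- + H+
Let x = [H+] at equilibrium. Ka = x²/(1.2 − x).
Since Ka ≪ C₀, x ≈ √(Ka·C₀) = 4.10 × 10^-3 M.
Check: 0.34% ionized — well under 5%, approximation valid.
pH = −log[H+] = −log(4.10 × 10^-3) = 2.39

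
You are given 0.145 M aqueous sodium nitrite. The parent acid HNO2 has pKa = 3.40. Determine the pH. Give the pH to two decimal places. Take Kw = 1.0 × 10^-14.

pH = 8.28

NO2- is the conjugate base of the weak acid HNO2.
Ka = 10^(−3.40) = 3.98 × 10^-4
Kb = Kw/Ka = 1.0×10^-14 / 3.98 × 10^-4 = 2.51 × 10^-11
Kb = [OH-]²/(0.145 − [OH-]) = 2.51 × 10^-11
Since Kb ≪ C₀, [OH-] ≈ √(Kb·C₀) = 1.91 × 10^-6 M.
pOH = 5.72, so pH = 14.00 − pOH = 8.28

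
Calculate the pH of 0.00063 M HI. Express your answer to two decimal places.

pH = 3.20

HI is a strong acid and dissociates completely, so [H+] = 0.00063 M.
pH = -log(0.00063) = 3.20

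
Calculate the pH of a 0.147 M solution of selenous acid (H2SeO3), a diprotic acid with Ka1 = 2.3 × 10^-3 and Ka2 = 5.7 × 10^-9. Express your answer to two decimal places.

pH = 1.76

Ka1 ≫ Ka2, so treat the first dissociation as the only significant source of H+.
Ka1 = x²/(0.147 − x) = 2.3 × 10^-3
Solving the quadratic: x = (−Ka1 + √(Ka1² + 4·Ka1·C₀))/2 = 1.73 × 10^-2 M
pH = −log(1.73 × 10^-2) = 1.76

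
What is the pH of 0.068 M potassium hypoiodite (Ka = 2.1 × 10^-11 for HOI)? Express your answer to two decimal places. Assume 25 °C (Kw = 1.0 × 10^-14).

OI- is the conjugate base of the weak acid HOI.
Kb = Kw/Ka = 1.0×10^-14 / 2.1 × 10^-11 = 4.76 × 10^-4
Kb = x²/(0.068 − x) = 4.76 × 10^-4
x is not negligible relative to C₀; solve x² + 0.000476·x − 3.24e-05 = 0.
x = (−Kb + √(Kb² + 4·Kb·C₀))/2 = 5.46 × 10^-3 M
pOH = 2.26, so pH = 14.00 − pOH = 11.74

pH = 11.74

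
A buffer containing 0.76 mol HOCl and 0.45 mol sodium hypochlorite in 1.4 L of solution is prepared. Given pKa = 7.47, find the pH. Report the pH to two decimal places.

pH = 7.24

Henderson–Hasselbalch: pH = pKa + log([OCl-]/[HOCl]) = 7.47 + log(0.45/0.76)
pH = 7.47 + (-0.228) = 7.24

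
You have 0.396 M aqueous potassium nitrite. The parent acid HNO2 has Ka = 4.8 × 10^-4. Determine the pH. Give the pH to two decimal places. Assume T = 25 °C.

pH = 8.46

NO2- is the conjugate base of the weak acid HNO2.
Kb = Kw/Ka = 1.0×10^-14 / 4.8 × 10^-4 = 2.08 × 10^-11
From the ICE table, Kb = [OH-]²/(0.396 − [OH-]) = 2.08 × 10^-11.
Neglecting [OH-] in the denominator: [OH-] = √(2.08 × 10^-11 × 0.396) = 2.87 × 10^-6 M
pOH = −log(2.87 × 10^-6) = 5.54; pH = 14.00 − 5.54 = 8.46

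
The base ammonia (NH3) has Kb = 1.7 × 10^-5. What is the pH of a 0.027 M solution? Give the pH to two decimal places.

pH = 10.83

NH3 + H2O ⇌ NH4+ + OH-
Let x = [OH-] at equilibrium. Kb = x²/(0.027 − x).
Neglecting x in the denominator: x = √(1.7 × 10^-5 × 0.027) = 6.77 × 10^-4 M
(x/C₀ = 2.5% < 5%, so the approximation holds.)
pOH = −log(6.77 × 10^-4) = 3.17; pH = 14.00 − 3.17 = 10.83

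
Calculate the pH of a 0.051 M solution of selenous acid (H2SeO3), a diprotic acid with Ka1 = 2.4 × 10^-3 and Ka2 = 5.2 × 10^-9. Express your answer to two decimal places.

pH = 2.00

Since Ka1 ≫ Ka2, the first ionization dominates [H+].
Ka1 = x²/(0.051 − x) = 2.4 × 10^-3
Solving the quadratic: x = (−Ka1 + √(Ka1² + 4·Ka1·C₀))/2 = 9.93 × 10^-3 M
pH = −log(9.93 × 10^-3) = 2.00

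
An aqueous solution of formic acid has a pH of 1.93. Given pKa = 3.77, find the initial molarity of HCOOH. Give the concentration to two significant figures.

[H+] = 10^(-1.93) = 1.17 × 10^-2 M = x
Ka = 10^(−3.77) = 1.70 × 10^-4
Ka = x²/(C₀ − x) ⇒ C₀ = x + x²/Ka
C₀ = 1.17 × 10^-2 + (1.17 × 10^-2)²/(1.70 × 10^-4) = 8.17 × 10^-1 M

C₀ = 8.2 × 10^-1 M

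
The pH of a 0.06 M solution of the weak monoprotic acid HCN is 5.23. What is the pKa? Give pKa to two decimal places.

[H+] = 10^(-5.23) = 5.89 × 10^-6 M
At equilibrium [HA] = 0.06 − 5.89 × 10^-6 = 6.00 × 10^-2 M
Ka = [H+][A-]/[HA] = (5.89 × 10^-6)² / 6.00 × 10^-2 = 5.78 × 10^-10
pKa = -log(5.78 × 10^-10) = 9.24

pKa = 9.24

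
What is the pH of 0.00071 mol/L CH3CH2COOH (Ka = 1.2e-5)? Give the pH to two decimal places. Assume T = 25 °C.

pH = 4.06

CH3CH2COOH ⇌ CH3CH2COO- + H+
From the ICE table, Ka = [H+]²/(0.00071 − [H+]) = 1.2 × 10^-5.
[H+] is not negligible relative to C₀; solve [H+]² + 1.2e-05·[H+] − 8.52e-09 = 0.
[H+] = [−1.2e-05 + √(1.2e-05² + 3.41e-08)]/2 = 8.65 × 10^-5 M
pH = −log[H+] = −log(8.65 × 10^-5) = 4.06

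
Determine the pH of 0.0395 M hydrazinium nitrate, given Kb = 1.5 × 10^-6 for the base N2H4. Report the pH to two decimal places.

N2H5+ is the conjugate acid of the weak base N2H4.
Ka = Kw/Kb = 1.0×10^-14 / 1.5 × 10^-6 = 6.67 × 10^-9
From the ICE table, Ka = [H+]²/(0.0395 − [H+]) = 6.67 × 10^-9.
Assume [H+] ≪ 0.0395: [H+] ≈ √(6.67 × 10^-9 × 0.0395) = 1.62 × 10^-5 M
pH = −log(1.62 × 10^-5) = 4.79

pH = 4.79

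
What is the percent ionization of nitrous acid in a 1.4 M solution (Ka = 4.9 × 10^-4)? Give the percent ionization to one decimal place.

1.9%

HNO2 ⇌ NO2- + H+; let x = [H+] at equilibrium.
x ≈ √(Ka·C₀) = √(4.9 × 10^-4 × 1.4) = 2.62 × 10^-2 M
% ionization = x/C₀ × 100% = 2.62 × 10^-2/1.4 × 100% = 1.9%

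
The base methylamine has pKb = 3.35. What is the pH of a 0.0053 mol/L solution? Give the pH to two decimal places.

pH = 11.12

CH3NH2 + H2O ⇌ CH3NH3+ + OH-
Kb = 10^(−3.35) = 4.47 × 10^-4
Kb = [OH-]²/(0.0053 − [OH-]) = 4.47 × 10^-4
The 5% rule fails; solving [OH-]² + Kb·[OH-] − Kb·C₀ = 0 exactly:
[OH-] = [−0.000447 + √(0.000447² + 9.48e-06)]/2 = 1.33 × 10^-3 M
pOH = −log(1.33 × 10^-3) = 2.88; pH = 14.00 − 2.88 = 11.12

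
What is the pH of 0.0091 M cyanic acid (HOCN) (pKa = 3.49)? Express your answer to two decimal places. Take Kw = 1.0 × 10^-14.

pH = 2.81

HOCN ⇌ OCN- + H+
Ka = 10^(−3.49) = 3.24 × 10^-4
Ka = x²/(0.0091 − x) = 3.24 × 10^-4
The 5% rule fails; solving x² + Ka·x − Ka·C₀ = 0 exactly:
x = [−0.000324 + √(0.000324² + 1.18e-05)]/2 = 1.56 × 10^-3 M
pH = −log(1.56 × 10^-3) = 2.81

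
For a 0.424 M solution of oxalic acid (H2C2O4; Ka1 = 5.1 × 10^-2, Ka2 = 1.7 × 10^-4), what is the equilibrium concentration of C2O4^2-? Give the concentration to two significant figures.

1.7 × 10^-4 M

First ionization gives [H+] ≈ [HC2O4-] = 1.24 × 10^-1 M.
Second step: Ka2 = [H+][C2O4^2-]/[HC2O4-] ≈ [C2O4^2-] (since [H+] ≈ [HC2O4-]).
So [C2O4^2-] ≈ Ka2.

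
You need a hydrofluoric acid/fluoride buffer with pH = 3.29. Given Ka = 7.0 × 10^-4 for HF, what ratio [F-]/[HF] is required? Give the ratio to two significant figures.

pKa = -log(7.0 × 10^-4) = 3.155
pH = pKa + log(r) ⇒ log(r) = 3.29 − 3.155 = +0.135
r = [F-]/[HF] = 10^(+0.135) = 1.36

ratio = 1.4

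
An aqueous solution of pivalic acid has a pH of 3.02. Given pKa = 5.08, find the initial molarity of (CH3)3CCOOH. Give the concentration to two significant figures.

[H+] = 10^(-3.02) = 9.55 × 10^-4 M = x
Ka = 10^(−5.08) = 8.32 × 10^-6
Ka = x²/(C₀ − x) ⇒ C₀ = x + x²/Ka
C₀ = 9.55 × 10^-4 + (9.55 × 10^-4)²/(8.32 × 10^-6) = 1.11 × 10^-1 M

C₀ = 1.1 × 10^-1 M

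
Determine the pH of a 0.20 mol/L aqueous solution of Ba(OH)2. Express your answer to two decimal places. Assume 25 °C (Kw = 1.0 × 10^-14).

pH = 13.60

Ba(OH)2 is a strong base (each formula unit releases 2 OH-); [OH-] = 0.4 M.
pOH = -log(0.4) = 0.40
pH = 14.00 - 0.40 = 13.60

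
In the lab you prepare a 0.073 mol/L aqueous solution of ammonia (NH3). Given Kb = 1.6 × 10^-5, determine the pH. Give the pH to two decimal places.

NH3 + H2O ⇌ NH4+ + OH-
From the ICE table, Kb = [OH-]²/(0.073 − [OH-]) = 1.6 × 10^-5.
Since Kb ≪ C₀, [OH-] ≈ √(Kb·C₀) = 1.08 × 10^-3 M.
Check: 1.5% ionized — well under 5%, approximation valid.
pOH = −log(1.08 × 10^-3) = 2.97; pH = 14.00 − 2.97 = 11.03

pH = 11.03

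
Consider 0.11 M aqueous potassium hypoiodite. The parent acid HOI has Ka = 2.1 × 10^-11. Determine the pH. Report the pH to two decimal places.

OI- is the conjugate base of the weak acid HOI.
Kb = Kw/Ka = 1.0×10^-14 / 2.1 × 10^-11 = 4.76 × 10^-4
Kb = x²/(0.11 − x) = 4.76 × 10^-4
The 5% rule fails; solving x² + Kb·x − Kb·C₀ = 0 exactly:
x = (−Kb + √(Kb² + 4·Kb·C₀))/2 = 7.00 × 10^-3 M
pOH = 2.15, so pH = 14.00 − pOH = 11.85

pH = 11.85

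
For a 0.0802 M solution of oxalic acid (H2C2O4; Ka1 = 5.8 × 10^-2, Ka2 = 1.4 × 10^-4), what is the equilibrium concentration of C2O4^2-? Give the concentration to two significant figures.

1.4 × 10^-4 M

First ionization gives [H+] ≈ [HC2O4-] = 4.51 × 10^-2 M.
Second step: Ka2 = [H+][C2O4^2-]/[HC2O4-] ≈ [C2O4^2-] (since [H+] ≈ [HC2O4-]).
So [C2O4^2-] ≈ Ka2.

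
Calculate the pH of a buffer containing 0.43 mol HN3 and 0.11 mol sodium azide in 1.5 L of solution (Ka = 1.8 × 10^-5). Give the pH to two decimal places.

pKa = −log(1.8 × 10^-5) = 4.745
Henderson–Hasselbalch: pH = pKa + log([N3-]/[HN3]) = 4.745 + log(0.11/0.43)
pH = 4.745 + (-0.592) = 4.15

pH = 4.15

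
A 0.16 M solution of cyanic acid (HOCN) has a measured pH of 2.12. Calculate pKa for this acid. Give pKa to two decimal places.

pKa = 3.42

[H+] = 10^(-2.12) = 7.59 × 10^-3 M
At equilibrium [HA] = 0.16 − 7.59 × 10^-3 = 1.52 × 10^-1 M
Ka = [H+][A-]/[HA] = (7.59 × 10^-3)² / 1.52 × 10^-1 = 3.79 × 10^-4
pKa = -log(3.79 × 10^-4) = 3.42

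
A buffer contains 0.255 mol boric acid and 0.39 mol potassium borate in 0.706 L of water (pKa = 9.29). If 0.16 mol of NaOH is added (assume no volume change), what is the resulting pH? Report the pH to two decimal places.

pH = 10.05

After neutralization: n(B(OH)3) = 0.095 mol, n(B(OH)4-) = 0.55 mol.
pH = pKa + log(n_B(OH)4-/n_B(OH)3) = 9.29 + log(0.55/0.095) = 9.29 + (+0.763)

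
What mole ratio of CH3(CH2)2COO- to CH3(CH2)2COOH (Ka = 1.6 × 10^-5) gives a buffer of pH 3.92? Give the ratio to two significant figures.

ratio = 0.13

pKa = -log(1.6 × 10^-5) = 4.796
pH = pKa + log(r) ⇒ log(r) = 3.92 − 4.796 = -0.876
r = [CH3(CH2)2COO-]/[CH3(CH2)2COOH] = 10^(-0.876) = 0.133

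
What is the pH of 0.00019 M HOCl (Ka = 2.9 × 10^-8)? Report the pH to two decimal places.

pH = 5.63

HOCl ⇌ OCl- + H+
From the ICE table, Ka = [H+]²/(0.00019 − [H+]) = 2.9 × 10^-8.
Neglecting [H+] in the denominator: [H+] = √(2.9 × 10^-8 × 0.00019) = 2.35 × 10^-6 M
Check: 1.2% ionized — well under 5%, approximation valid.
pH = −log(2.35 × 10^-6) = 5.63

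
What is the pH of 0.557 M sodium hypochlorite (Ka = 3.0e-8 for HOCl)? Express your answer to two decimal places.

OCl- is the conjugate base of the weak acid HOCl.
Kb = Kw/Ka = 1.0×10^-14 / 3.0 × 10^-8 = 3.33 × 10^-7
From the ICE table, Kb = [OH-]²/(0.557 − [OH-]) = 3.33 × 10^-7.
Since Kb ≪ C₀, [OH-] ≈ √(Kb·C₀) = 4.31 × 10^-4 M.
Check: 0.077% ionized — well under 5%, approximation valid.
pOH = 3.37, so pH = 14.00 − pOH = 10.63

pH = 10.63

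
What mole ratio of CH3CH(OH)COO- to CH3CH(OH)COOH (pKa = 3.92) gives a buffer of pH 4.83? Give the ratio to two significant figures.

pH = pKa + log(r) ⇒ log(r) = 4.83 − 3.92 = +0.91
r = [CH3CH(OH)COO-]/[CH3CH(OH)COOH] = 10^(+0.91) = 8.13

ratio = 8.1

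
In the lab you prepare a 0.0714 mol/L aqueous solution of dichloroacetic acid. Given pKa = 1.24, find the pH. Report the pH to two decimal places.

Cl2CHCOOH ⇌ Cl2CHCOO- + H+
Ka = 10^(−1.24) = 5.75 × 10^-2
From the ICE table, Ka = x²/(0.0714 − x) = 5.75 × 10^-2.
The 5% rule fails; solving x² + Ka·x − Ka·C₀ = 0 exactly:
x = (−Ka + √(Ka² + 4·Ka·C₀))/2 = 4.15 × 10^-2 M
pH = −log[H+] = −log(4.15 × 10^-2) = 1.38

pH = 1.38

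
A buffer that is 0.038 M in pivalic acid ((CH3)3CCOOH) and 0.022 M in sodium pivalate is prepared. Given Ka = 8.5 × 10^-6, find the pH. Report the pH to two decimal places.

pH = 4.83

pKa = −log(8.5 × 10^-6) = 5.071
Henderson–Hasselbalch: pH = pKa + log([(CH3)3CCOO-]/[(CH3)3CCOOH]) = 5.071 + log(0.022/0.038)
pH = 5.071 + (-0.237) = 4.83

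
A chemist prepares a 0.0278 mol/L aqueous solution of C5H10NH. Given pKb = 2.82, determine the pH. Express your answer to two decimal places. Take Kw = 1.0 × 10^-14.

pH = 11.76

C5H10NH + H2O ⇌ C5H10NH2+ + OH-
Kb = 10^(−2.82) = 1.51 × 10^-3
Kb = x²/(0.0278 − x) = 1.51 × 10^-3
The 5% rule fails; solving x² + Kb·x − Kb·C₀ = 0 exactly:
x = [−0.00151 + √(0.00151² + 0.000168)]/2 = 5.77 × 10^-3 M
pOH = −log(5.77 × 10^-3) = 2.24; pH = 14.00 − 2.24 = 11.76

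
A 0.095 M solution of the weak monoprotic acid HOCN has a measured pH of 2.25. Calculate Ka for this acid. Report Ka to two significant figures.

Ka = 3.5 × 10^-4

[H+] = 10^(-2.25) = 5.62 × 10^-3 M
At equilibrium [HA] = 0.095 − 5.62 × 10^-3 = 8.94 × 10^-2 M
Ka = [H+][A-]/[HA] = (5.62 × 10^-3)² / 8.94 × 10^-2 = 3.5 × 10^-4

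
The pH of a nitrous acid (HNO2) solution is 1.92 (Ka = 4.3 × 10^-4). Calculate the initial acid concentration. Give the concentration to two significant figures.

C₀ = 3.5 × 10^-1 M

[H+] = 10^(-1.92) = 1.20 × 10^-2 M = x
Ka = x²/(C₀ − x) ⇒ C₀ = x + x²/Ka
C₀ = 1.20 × 10^-2 + (1.20 × 10^-2)²/(4.3 × 10^-4) = 3.47 × 10^-1 M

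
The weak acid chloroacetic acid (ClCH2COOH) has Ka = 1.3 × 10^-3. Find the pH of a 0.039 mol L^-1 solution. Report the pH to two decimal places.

pH = 2.19

ClCH2COOH ⇌ ClCH2COO- + H+
Ka = [H+]²/(0.039 − [H+]) = 1.3 × 10^-3
Here C₀/Ka ≈ 30, so the small-[H+] approximation fails. Use the quadratic:
[H+] = (−Ka + √(Ka² + 4·Ka·C₀))/2 = 6.50 × 10^-3 M
pH = −log[H+] = −log(6.50 × 10^-3) = 2.19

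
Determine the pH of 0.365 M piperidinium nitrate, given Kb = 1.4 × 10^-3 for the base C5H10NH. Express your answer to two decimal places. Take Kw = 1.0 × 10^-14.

pH = 5.79

C5H10NH2+ is the conjugate acid of the weak base C5H10NH.
Ka = Kw/Kb = 1.0×10^-14 / 1.4 × 10^-3 = 7.14 × 10^-12
From the ICE table, Ka = [H+]²/(0.365 − [H+]) = 7.14 × 10^-12.
Neglecting [H+] in the denominator: [H+] = √(7.14 × 10^-12 × 0.365) = 1.61 × 10^-6 M
pH = −log(1.61 × 10^-6) = 5.79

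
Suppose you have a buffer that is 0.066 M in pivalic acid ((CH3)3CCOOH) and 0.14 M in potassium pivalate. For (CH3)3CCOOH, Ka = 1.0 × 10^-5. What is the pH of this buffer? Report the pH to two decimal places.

pKa = −log(1.0 × 10^-5) = 5.000
Henderson–Hasselbalch: pH = pKa + log([(CH3)3CCOO-]/[(CH3)3CCOOH]) = 5.000 + log(0.14/0.066)
pH = 5.000 + (+0.327) = 5.33

pH = 5.33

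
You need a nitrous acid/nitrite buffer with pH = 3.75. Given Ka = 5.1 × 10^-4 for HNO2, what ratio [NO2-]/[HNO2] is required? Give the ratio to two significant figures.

pKa = -log(5.1 × 10^-4) = 3.292
pH = pKa + log(r) ⇒ log(r) = 3.75 − 3.292 = +0.458
r = [NO2-]/[HNO2] = 10^(+0.458) = 2.87

ratio = 2.9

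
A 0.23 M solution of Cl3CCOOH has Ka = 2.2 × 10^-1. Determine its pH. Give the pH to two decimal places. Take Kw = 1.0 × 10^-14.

Cl3CCOOH ⇌ Cl3CCOO- + H+
From the ICE table, Ka = [H+]²/(0.23 − [H+]) = 2.2 × 10^-1.
Here C₀/Ka ≈ 1.05, so the small-[H+] approximation fails. Use the quadratic:
[H+] = (−Ka + √(Ka² + 4·Ka·C₀))/2 = 1.40 × 10^-1 M
pH = −log(1.40 × 10^-1) = 0.85

pH = 0.85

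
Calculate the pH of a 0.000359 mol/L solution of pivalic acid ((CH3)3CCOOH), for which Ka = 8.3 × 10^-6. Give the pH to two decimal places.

(CH3)3CCOOH ⇌ (CH3)3CCOO- + H+
Ka = [H+]²/(0.000359 − [H+]) = 8.3 × 10^-6
The 5% rule fails; solving [H+]² + Ka·[H+] − Ka·C₀ = 0 exactly:
[H+] = (−Ka + √(Ka² + 4·Ka·C₀))/2 = 5.06 × 10^-5 M
pH = −log[H+] = −log(5.06 × 10^-5) = 4.30

pH = 4.30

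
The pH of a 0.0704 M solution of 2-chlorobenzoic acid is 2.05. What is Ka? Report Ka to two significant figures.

[H+] = 10^(-2.05) = 8.91 × 10^-3 M
At equilibrium [HA] = 0.0704 − 8.91 × 10^-3 = 6.15 × 10^-2 M
Ka = [H+][A-]/[HA] = (8.91 × 10^-3)² / 6.15 × 10^-2 = 1.3 × 10^-3

Ka = 1.3 × 10^-3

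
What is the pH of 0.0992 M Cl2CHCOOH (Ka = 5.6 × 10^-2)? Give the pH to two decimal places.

Cl2CHCOOH ⇌ Cl2CHCOO- + H+
From the ICE table, Ka = x²/(0.0992 − x) = 5.6 × 10^-2.
The 5% rule fails; solving x² + Ka·x − Ka·C₀ = 0 exactly:
x = [−0.056 + √(0.056² + 0.0222)]/2 = 5.16 × 10^-2 M
pH = −log(5.16 × 10^-2) = 1.29

pH = 1.29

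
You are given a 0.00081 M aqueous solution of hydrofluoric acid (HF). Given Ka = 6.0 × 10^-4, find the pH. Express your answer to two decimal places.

pH = 3.34

HF ⇌ F- + H+
Ka = [H+]²/(0.00081 − [H+]) = 6.0 × 10^-4
The 5% rule fails; solving [H+]² + Ka·[H+] − Ka·C₀ = 0 exactly:
[H+] = (−Ka + √(Ka² + 4·Ka·C₀))/2 = 4.59 × 10^-4 M
pH = −log(4.59 × 10^-4) = 3.34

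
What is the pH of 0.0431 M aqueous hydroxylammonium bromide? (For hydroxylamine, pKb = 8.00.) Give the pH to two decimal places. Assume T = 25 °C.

pH = 3.68

NH3OH+ is the conjugate acid of the weak base NH2OH.
Kb = 10^(−8.00) = 1.00 × 10^-8
Ka = Kw/Kb = 1.0×10^-14 / 1.00 × 10^-8 = 1.00 × 10^-6
Ka = [H+]²/(0.0431 − [H+]) = 1.00 × 10^-6
Since Ka ≪ C₀, [H+] ≈ √(Ka·C₀) = 2.08 × 10^-4 M.
([H+]/C₀ = 0.48% < 5%, so the approximation holds.)
pH = −log[H+] = −log(2.08 × 10^-4) = 3.68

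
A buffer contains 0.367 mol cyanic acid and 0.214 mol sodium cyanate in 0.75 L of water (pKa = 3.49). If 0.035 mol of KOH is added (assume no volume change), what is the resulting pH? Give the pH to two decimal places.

pH = 3.37

After neutralization: n(HOCN) = 0.332 mol, n(OCN-) = 0.249 mol.
pH = pKa + log([A⁻]/[HA]) = 3.49 + log(0.249/0.332) = 3.49 -0.125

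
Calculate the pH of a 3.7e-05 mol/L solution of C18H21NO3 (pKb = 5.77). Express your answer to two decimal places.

pH = 8.85

C18H21NO3 + H2O ⇌ C18H22NO3+ + OH-
Kb = 10^(−5.77) = 1.70 × 10^-6
Kb = [OH-]²/(3.7e-05 − [OH-]) = 1.70 × 10^-6
[OH-] is not negligible relative to C₀; solve [OH-]² + 1.7e-06·[OH-] − 6.29e-11 = 0.
[OH-] = [−1.7e-06 + √(1.7e-06² + 2.52e-10)]/2 = 7.13 × 10^-6 M
pOH = −log(7.13 × 10^-6) = 5.15; pH = 14.00 − 5.15 = 8.85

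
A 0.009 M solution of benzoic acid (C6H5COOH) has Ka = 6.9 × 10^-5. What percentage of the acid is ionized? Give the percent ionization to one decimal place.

C6H5COOH ⇌ C6H5COO- + H+; let x = [H+] at equilibrium.
Ka = x²/(C₀ − x); solving the quadratic gives x = 7.54 × 10^-4 M.
% ionization = x/C₀ × 100% = 7.54 × 10^-4/0.009 × 100% = 8.4%

8.4%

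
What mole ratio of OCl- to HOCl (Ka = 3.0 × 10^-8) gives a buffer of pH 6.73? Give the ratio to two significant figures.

pKa = -log(3.0 × 10^-8) = 7.523
pH = pKa + log(r) ⇒ log(r) = 6.73 − 7.523 = -0.793
r = [OCl-]/[HOCl] = 10^(-0.793) = 0.161

ratio = 0.16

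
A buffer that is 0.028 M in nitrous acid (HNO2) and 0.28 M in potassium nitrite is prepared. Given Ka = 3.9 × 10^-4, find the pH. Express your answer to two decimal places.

pH = 4.41

pKa = −log(3.9 × 10^-4) = 3.409
Henderson–Hasselbalch: pH = pKa + log([NO2-]/[HNO2]) = 3.409 + log(0.28/0.028)
pH = 3.409 + (+1.000) = 4.41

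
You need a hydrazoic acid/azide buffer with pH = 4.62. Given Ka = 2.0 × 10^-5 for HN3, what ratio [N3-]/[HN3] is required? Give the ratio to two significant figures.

pKa = -log(2.0 × 10^-5) = 4.699
pH = pKa + log(r) ⇒ log(r) = 4.62 − 4.699 = -0.079
r = [N3-]/[HN3] = 10^(-0.079) = 0.834

ratio = 0.83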